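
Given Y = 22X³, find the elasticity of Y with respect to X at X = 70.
Elasticity = 3

Elasticity = (dY/dX) · (X/Y)

dY/dX = 66·X²
At X = 70: dY/dX = 323400, Y = 7546000

Elasticity = 323400 · (70 / 7546000) = 3

Interpretation: for a small percentage change in X, the percentage change in Y is approximately 3.00 times as large.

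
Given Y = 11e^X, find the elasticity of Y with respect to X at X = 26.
Elasticity = 26

Elasticity = (dY/dX) · (X/Y)

dY/dX = 11·e^X
At X = 26: dY/dX = 11·e^26, Y = 11·e^26

Elasticity = (11·e^26) · (26 / (11·e^26)) = 26

Interpretation: for a small percentage change in X, the percentage change in Y is approximately 26.00 times as large.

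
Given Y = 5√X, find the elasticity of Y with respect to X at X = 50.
Elasticity = 1/2

Elasticity = (dY/dX) · (X/Y)

dY/dX = 5/(2·√X)
At X = 50: dY/dX = √2/4, Y = 25·√2

Elasticity = (√2/4) · (50 / (25·√2)) = 1/2

Interpretation: for a small percentage change in X, the percentage change in Y is approximately 0.50 times as large.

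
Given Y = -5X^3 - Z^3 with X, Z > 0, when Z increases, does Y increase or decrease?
Y decreases

Taking the partial derivative:
∂Y/∂Z = -3Z^2

∂Y/∂Z = -3Z^2 < 0 (assuming positive values)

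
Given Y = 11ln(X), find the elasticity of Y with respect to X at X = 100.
Elasticity = 1/ln(100) ≈ 0.2171

Elasticity = (dY/dX) · (X/Y)

dY/dX = 11/X
At X = 100: dY/dX = 11/100, Y = 11·ln(100)

Elasticity = (11/100) · (100 / (11·ln(100))) = 1/ln(100) ≈ 0.2171

Interpretation: for a small percentage change in X, the percentage change in Y is approximately 0.22 times as large.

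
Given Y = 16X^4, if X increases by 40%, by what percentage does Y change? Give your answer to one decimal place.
284.2%

For Y = 16X^4:
If X → X(1 + 0.4)
Then Y → Y · (1 + 0.4)^4
     = Y · 3.8416

Percentage change = ((1 + 0.4)^4 − 1) × 100% ≈ 284.2%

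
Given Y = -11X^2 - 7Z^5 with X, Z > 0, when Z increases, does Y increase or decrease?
Y decreases

Taking the partial derivative:
∂Y/∂Z = -35Z^4

∂Y/∂Z = -35Z^4 < 0 (assuming positive values)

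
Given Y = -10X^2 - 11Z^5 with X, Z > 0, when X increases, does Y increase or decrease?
Y decreases

Taking the partial derivative:
∂Y/∂X = -20X

∂Y/∂X = -20X < 0 (assuming positive values)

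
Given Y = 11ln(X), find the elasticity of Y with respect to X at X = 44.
Elasticity = 1/ln(44) ≈ 0.2643

Elasticity = (dY/dX) · (X/Y)

dY/dX = 11/X
At X = 44: dY/dX = 1/4, Y = 11·ln(44)

Elasticity = (1/4) · (44 / (11·ln(44))) = 1/ln(44) ≈ 0.2643

Interpretation: for a small percentage change in X, the percentage change in Y is approximately 0.26 times as large.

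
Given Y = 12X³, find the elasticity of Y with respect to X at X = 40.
Elasticity = 3

Elasticity = (dY/dX) · (X/Y)

dY/dX = 36·X²
At X = 40: dY/dX = 57600, Y = 768000

Elasticity = 57600 · (40 / 768000) = 3

Interpretation: for a small percentage change in X, the percentage change in Y is approximately 3.00 times as large.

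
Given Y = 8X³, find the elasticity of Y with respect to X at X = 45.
Elasticity = 3

Elasticity = (dY/dX) · (X/Y)

dY/dX = 24·X²
At X = 45: dY/dX = 48600, Y = 729000

Elasticity = 48600 · (45 / 729000) = 3

Interpretation: for a small percentage change in X, the percentage change in Y is approximately 3.00 times as large.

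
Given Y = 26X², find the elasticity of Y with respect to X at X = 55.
Elasticity = 2

Elasticity = (dY/dX) · (X/Y)

dY/dX = 52·X
At X = 55: dY/dX = 2860, Y = 78650

Elasticity = 2860 · (55 / 78650) = 2

Interpretation: for a small percentage change in X, the percentage change in Y is approximately 2.00 times as large.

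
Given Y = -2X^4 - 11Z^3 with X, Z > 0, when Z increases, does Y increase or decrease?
Y decreases

Taking the partial derivative:
∂Y/∂Z = -33Z^2

∂Y/∂Z = -33Z^2 < 0 (assuming positive values)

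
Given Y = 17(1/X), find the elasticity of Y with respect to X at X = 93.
Elasticity = -1

Elasticity = (dY/dX) · (X/Y)

dY/dX = -17/X²
At X = 93: dY/dX = -17/8649, Y = 17/93

Elasticity = (-17/8649) · (93 / (17/93)) = -1

Interpretation: for a small percentage change in X, the percentage change in Y is approximately -1.00 times as large.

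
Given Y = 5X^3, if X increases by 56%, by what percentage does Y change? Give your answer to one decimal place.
279.6%

For Y = 5X^3:
If X → X(1 + 0.56)
Then Y → Y · (1 + 0.56)^3
     ≈ Y · 3.7964

Percentage change = ((1 + 0.56)^3 − 1) × 100% ≈ 279.6%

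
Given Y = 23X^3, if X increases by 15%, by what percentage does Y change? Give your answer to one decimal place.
52.1%

For Y = 23X^3:
If X → X(1 + 0.15)
Then Y → Y · (1 + 0.15)^3
     ≈ Y · 1.5209

Percentage change = ((1 + 0.15)^3 − 1) × 100% ≈ 52.1%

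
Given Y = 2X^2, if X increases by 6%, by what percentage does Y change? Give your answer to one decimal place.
12.4%

For Y = 2X^2:
If X → X(1 + 0.06)
Then Y → Y · (1 + 0.06)^2
     = Y · 1.1236

Percentage change = ((1 + 0.06)^2 − 1) × 100% ≈ 12.4%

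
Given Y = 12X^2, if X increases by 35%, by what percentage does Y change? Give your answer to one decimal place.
82.3%

For Y = 12X^2:
If X → X(1 + 0.35)
Then Y → Y · (1 + 0.35)^2
     = Y · 1.8225

Percentage change = ((1 + 0.35)^2 − 1) × 100% ≈ 82.3%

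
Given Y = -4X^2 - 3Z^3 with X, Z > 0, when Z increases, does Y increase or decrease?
Y decreases

Taking the partial derivative:
∂Y/∂Z = -9Z^2

∂Y/∂Z = -9Z^2 < 0 (assuming positive values)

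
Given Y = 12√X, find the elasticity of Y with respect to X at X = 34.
Elasticity = 1/2

Elasticity = (dY/dX) · (X/Y)

dY/dX = 6/√X
At X = 34: dY/dX = 3·√34/17, Y = 12·√34

Elasticity = (3·√34/17) · (34 / (12·√34)) = 1/2

Interpretation: for a small percentage change in X, the percentage change in Y is approximately 0.50 times as large.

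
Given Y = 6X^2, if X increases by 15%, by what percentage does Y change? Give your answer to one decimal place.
32.3%

For Y = 6X^2:
If X → X(1 + 0.15)
Then Y → Y · (1 + 0.15)^2
     = Y · 1.3225

Percentage change = ((1 + 0.15)^2 − 1) × 100% ≈ 32.3%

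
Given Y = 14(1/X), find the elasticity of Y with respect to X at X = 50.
Elasticity = -1

Elasticity = (dY/dX) · (X/Y)

dY/dX = -14/X²
At X = 50: dY/dX = -7/1250, Y = 7/25

Elasticity = (-7/1250) · (50 / (7/25)) = -1

Interpretation: for a small percentage change in X, the percentage change in Y is approximately -1.00 times as large.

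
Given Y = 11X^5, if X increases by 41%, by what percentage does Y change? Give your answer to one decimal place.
457.3%

For Y = 11X^5:
If X → X(1 + 0.41)
Then Y → Y · (1 + 0.41)^5
     ≈ Y · 5.5731

Percentage change = ((1 + 0.41)^5 − 1) × 100% ≈ 457.3%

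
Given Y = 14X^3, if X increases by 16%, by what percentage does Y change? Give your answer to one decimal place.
56.1%

For Y = 14X^3:
If X → X(1 + 0.16)
Then Y → Y · (1 + 0.16)^3
     ≈ Y · 1.5609

Percentage change = ((1 + 0.16)^3 − 1) × 100% ≈ 56.1%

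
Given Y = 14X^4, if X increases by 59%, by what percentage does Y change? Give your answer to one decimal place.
539.1%

For Y = 14X^4:
If X → X(1 + 0.59)
Then Y → Y · (1 + 0.59)^4
     ≈ Y · 6.3913

Percentage change = ((1 + 0.59)^4 − 1) × 100% ≈ 539.1%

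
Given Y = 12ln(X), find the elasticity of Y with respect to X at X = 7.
Elasticity = 1/ln(7) ≈ 0.5139

Elasticity = (dY/dX) · (X/Y)

dY/dX = 12/X
At X = 7: dY/dX = 12/7, Y = 12·ln(7)

Elasticity = (12/7) · (7 / (12·ln(7))) = 1/ln(7) ≈ 0.5139

Interpretation: for a small percentage change in X, the percentage change in Y is approximately 0.51 times as large.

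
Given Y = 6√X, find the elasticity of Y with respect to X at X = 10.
Elasticity = 1/2

Elasticity = (dY/dX) · (X/Y)

dY/dX = 3/√X
At X = 10: dY/dX = 3·√10/10, Y = 6·√10

Elasticity = (3·√10/10) · (10 / (6·√10)) = 1/2

Interpretation: for a small percentage change in X, the percentage change in Y is approximately 0.50 times as large.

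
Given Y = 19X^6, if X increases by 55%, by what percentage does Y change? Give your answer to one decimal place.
1286.7%

For Y = 19X^6:
If X → X(1 + 0.55)
Then Y → Y · (1 + 0.55)^6
     ≈ Y · 13.8672

Percentage change = ((1 + 0.55)^6 − 1) × 100% ≈ 1286.7%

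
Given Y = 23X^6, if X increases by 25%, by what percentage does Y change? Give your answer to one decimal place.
281.5%

For Y = 23X^6:
If X → X(1 + 0.25)
Then Y → Y · (1 + 0.25)^6
     ≈ Y · 3.8147

Percentage change = ((1 + 0.25)^6 − 1) × 100% ≈ 281.5%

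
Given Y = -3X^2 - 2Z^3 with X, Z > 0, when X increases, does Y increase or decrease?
Y decreases

Taking the partial derivative:
∂Y/∂X = -6X

∂Y/∂X = -6X < 0 (assuming positive values)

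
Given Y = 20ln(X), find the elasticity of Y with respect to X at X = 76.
Elasticity = 1/ln(76) ≈ 0.2309

Elasticity = (dY/dX) · (X/Y)

dY/dX = 20/X
At X = 76: dY/dX = 5/19, Y = 20·ln(76)

Elasticity = (5/19) · (76 / (20·ln(76))) = 1/ln(76) ≈ 0.2309

Interpretation: for a small percentage change in X, the percentage change in Y is approximately 0.23 times as large.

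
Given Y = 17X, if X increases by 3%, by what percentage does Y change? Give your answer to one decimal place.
3.0%

For Y = 17X:
If X → X(1 + 0.03)
Then Y → Y · (1 + 0.03)^1
     = Y · 1.0300

Percentage change = ((1 + 0.03)^1 − 1) × 100% = 3.0%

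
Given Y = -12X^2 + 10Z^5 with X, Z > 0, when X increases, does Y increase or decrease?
Y decreases

Taking the partial derivative:
∂Y/∂X = -24X

∂Y/∂X = -24X < 0 (assuming positive values)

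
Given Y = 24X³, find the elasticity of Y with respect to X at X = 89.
Elasticity = 3

Elasticity = (dY/dX) · (X/Y)

dY/dX = 72·X²
At X = 89: dY/dX = 570312, Y = 16919256

Elasticity = 570312 · (89 / 16919256) = 3

Interpretation: for a small percentage change in X, the percentage change in Y is approximately 3.00 times as large.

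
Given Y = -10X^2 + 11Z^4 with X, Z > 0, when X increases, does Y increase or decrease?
Y decreases

Taking the partial derivative:
∂Y/∂X = -20X

∂Y/∂X = -20X < 0 (assuming positive values)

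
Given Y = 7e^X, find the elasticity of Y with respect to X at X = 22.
Elasticity = 22

Elasticity = (dY/dX) · (X/Y)

dY/dX = 7·e^X
At X = 22: dY/dX = 7·e^22, Y = 7·e^22

Elasticity = (7·e^22) · (22 / (7·e^22)) = 22

Interpretation: for a small percentage change in X, the percentage change in Y is approximately 22.00 times as large.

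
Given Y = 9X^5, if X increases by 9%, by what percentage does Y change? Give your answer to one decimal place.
53.9%

For Y = 9X^5:
If X → X(1 + 0.09)
Then Y → Y · (1 + 0.09)^5
     ≈ Y · 1.5386

Percentage change = ((1 + 0.09)^5 − 1) × 100% ≈ 53.9%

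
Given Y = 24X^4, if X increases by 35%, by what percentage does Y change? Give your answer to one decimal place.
232.2%

For Y = 24X^4:
If X → X(1 + 0.35)
Then Y → Y · (1 + 0.35)^4
     ≈ Y · 3.3215

Percentage change = ((1 + 0.35)^4 − 1) × 100% ≈ 232.2%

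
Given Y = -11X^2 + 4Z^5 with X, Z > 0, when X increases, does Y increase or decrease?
Y decreases

Taking the partial derivative:
∂Y/∂X = -22X

∂Y/∂X = -22X < 0 (assuming positive values)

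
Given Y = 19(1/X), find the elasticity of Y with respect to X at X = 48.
Elasticity = -1

Elasticity = (dY/dX) · (X/Y)

dY/dX = -19/X²
At X = 48: dY/dX = -19/2304, Y = 19/48

Elasticity = (-19/2304) · (48 / (19/48)) = -1

Interpretation: for a small percentage change in X, the percentage change in Y is approximately -1.00 times as large.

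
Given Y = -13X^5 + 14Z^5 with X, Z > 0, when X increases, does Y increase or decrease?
Y decreases

Taking the partial derivative:
∂Y/∂X = -65X^4

∂Y/∂X = -65X^4 < 0 (assuming positive values)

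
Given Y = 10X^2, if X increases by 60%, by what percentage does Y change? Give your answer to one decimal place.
156.0%

For Y = 10X^2:
If X → X(1 + 0.6)
Then Y → Y · (1 + 0.6)^2
     = Y · 2.5600

Percentage change = ((1 + 0.6)^2 − 1) × 100% = 156.0%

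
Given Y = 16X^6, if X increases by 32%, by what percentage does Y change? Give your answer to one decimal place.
429.0%

For Y = 16X^6:
If X → X(1 + 0.32)
Then Y → Y · (1 + 0.32)^6
     ≈ Y · 5.2899

Percentage change = ((1 + 0.32)^6 − 1) × 100% ≈ 429.0%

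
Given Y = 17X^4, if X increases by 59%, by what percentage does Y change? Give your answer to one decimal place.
539.1%

For Y = 17X^4:
If X → X(1 + 0.59)
Then Y → Y · (1 + 0.59)^4
     ≈ Y · 6.3913

Percentage change = ((1 + 0.59)^4 − 1) × 100% ≈ 539.1%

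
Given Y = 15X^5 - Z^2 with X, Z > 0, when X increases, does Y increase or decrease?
Y increases

Taking the partial derivative:
∂Y/∂X = 75X^4

∂Y/∂X = 75X^4 > 0 (assuming positive values)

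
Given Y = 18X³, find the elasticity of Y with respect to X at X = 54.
Elasticity = 3

Elasticity = (dY/dX) · (X/Y)

dY/dX = 54·X²
At X = 54: dY/dX = 157464, Y = 2834352

Elasticity = 157464 · (54 / 2834352) = 3

Interpretation: for a small percentage change in X, the percentage change in Y is approximately 3.00 times as large.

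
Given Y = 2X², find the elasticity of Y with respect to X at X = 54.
Elasticity = 2

Elasticity = (dY/dX) · (X/Y)

dY/dX = 4·X
At X = 54: dY/dX = 216, Y = 5832

Elasticity = 216 · (54 / 5832) = 2

Interpretation: for a small percentage change in X, the percentage change in Y is approximately 2.00 times as large.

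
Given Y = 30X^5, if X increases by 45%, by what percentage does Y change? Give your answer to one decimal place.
541.0%

For Y = 30X^5:
If X → X(1 + 0.45)
Then Y → Y · (1 + 0.45)^5
     ≈ Y · 6.4097

Percentage change = ((1 + 0.45)^5 − 1) × 100% ≈ 541.0%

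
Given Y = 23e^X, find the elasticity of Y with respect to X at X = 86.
Elasticity = 86

Elasticity = (dY/dX) · (X/Y)

dY/dX = 23·e^X
At X = 86: dY/dX = 23·e^86, Y = 23·e^86

Elasticity = (23·e^86) · (86 / (23·e^86)) = 86

Interpretation: for a small percentage change in X, the percentage change in Y is approximately 86.00 times as large.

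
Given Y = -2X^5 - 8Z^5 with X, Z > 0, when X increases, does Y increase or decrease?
Y decreases

Taking the partial derivative:
∂Y/∂X = -10X^4

∂Y/∂X = -10X^4 < 0 (assuming positive values)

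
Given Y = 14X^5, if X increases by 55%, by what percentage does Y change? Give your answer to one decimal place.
794.7%

For Y = 14X^5:
If X → X(1 + 0.55)
Then Y → Y · (1 + 0.55)^5
     ≈ Y · 8.9466

Percentage change = ((1 + 0.55)^5 − 1) × 100% ≈ 794.7%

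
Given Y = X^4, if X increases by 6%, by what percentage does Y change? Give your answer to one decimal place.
26.2%

For Y = X^4:
If X → X(1 + 0.06)
Then Y → Y · (1 + 0.06)^4
     ≈ Y · 1.2625

Percentage change = ((1 + 0.06)^4 − 1) × 100% ≈ 26.2%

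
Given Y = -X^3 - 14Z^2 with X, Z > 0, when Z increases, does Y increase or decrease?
Y decreases

Taking the partial derivative:
∂Y/∂Z = -28Z

∂Y/∂Z = -28Z < 0 (assuming positive values)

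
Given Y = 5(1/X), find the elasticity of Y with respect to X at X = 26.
Elasticity = -1

Elasticity = (dY/dX) · (X/Y)

dY/dX = -5/X²
At X = 26: dY/dX = -5/676, Y = 5/26

Elasticity = (-5/676) · (26 / (5/26)) = -1

Interpretation: for a small percentage change in X, the percentage change in Y is approximately -1.00 times as large.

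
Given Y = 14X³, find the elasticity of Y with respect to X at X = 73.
Elasticity = 3

Elasticity = (dY/dX) · (X/Y)

dY/dX = 42·X²
At X = 73: dY/dX = 223818, Y = 5446238

Elasticity = 223818 · (73 / 5446238) = 3

Interpretation: for a small percentage change in X, the percentage change in Y is approximately 3.00 times as large.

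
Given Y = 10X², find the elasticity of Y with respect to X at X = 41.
Elasticity = 2

Elasticity = (dY/dX) · (X/Y)

dY/dX = 20·X
At X = 41: dY/dX = 820, Y = 16810

Elasticity = 820 · (41 / 16810) = 2

Interpretation: for a small percentage change in X, the percentage change in Y is approximately 2.00 times as large.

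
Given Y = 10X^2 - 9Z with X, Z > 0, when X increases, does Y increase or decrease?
Y increases

Taking the partial derivative:
∂Y/∂X = 20X

∂Y/∂X = 20X > 0 (assuming positive values)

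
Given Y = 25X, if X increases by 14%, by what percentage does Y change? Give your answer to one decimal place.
14.0%

For Y = 25X:
If X → X(1 + 0.14)
Then Y → Y · (1 + 0.14)^1
     = Y · 1.1400

Percentage change = ((1 + 0.14)^1 − 1) × 100% = 14.0%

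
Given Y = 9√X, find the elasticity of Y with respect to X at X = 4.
Elasticity = 1/2

Elasticity = (dY/dX) · (X/Y)

dY/dX = 9/(2·√X)
At X = 4: dY/dX = 9/4, Y = 18

Elasticity = (9/4) · (4 / 18) = 1/2

Interpretation: for a small percentage change in X, the percentage change in Y is approximately 0.50 times as large.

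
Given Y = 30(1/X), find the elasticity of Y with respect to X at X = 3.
Elasticity = -1

Elasticity = (dY/dX) · (X/Y)

dY/dX = -30/X²
At X = 3: dY/dX = -10/3, Y = 10

Elasticity = (-10/3) · (3 / 10) = -1

Interpretation: for a small percentage change in X, the percentage change in Y is approximately -1.00 times as large.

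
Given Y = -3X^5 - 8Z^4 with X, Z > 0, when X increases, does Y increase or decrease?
Y decreases

Taking the partial derivative:
∂Y/∂X = -15X^4

∂Y/∂X = -15X^4 < 0 (assuming positive values)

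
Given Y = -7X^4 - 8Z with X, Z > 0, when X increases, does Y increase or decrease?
Y decreases

Taking the partial derivative:
∂Y/∂X = -28X^3

∂Y/∂X = -28X^3 < 0 (assuming positive values)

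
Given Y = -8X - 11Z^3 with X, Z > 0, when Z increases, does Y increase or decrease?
Y decreases

Taking the partial derivative:
∂Y/∂Z = -33Z^2

∂Y/∂Z = -33Z^2 < 0 (assuming positive values)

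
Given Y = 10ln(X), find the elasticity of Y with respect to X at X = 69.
Elasticity = 1/ln(69) ≈ 0.2362

Elasticity = (dY/dX) · (X/Y)

dY/dX = 10/X
At X = 69: dY/dX = 10/69, Y = 10·ln(69)

Elasticity = (10/69) · (69 / (10·ln(69))) = 1/ln(69) ≈ 0.2362

Interpretation: for a small percentage change in X, the percentage change in Y is approximately 0.24 times as large.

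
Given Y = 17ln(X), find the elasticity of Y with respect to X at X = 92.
Elasticity = 1/ln(92) ≈ 0.2212

Elasticity = (dY/dX) · (X/Y)

dY/dX = 17/X
At X = 92: dY/dX = 17/92, Y = 17·ln(92)

Elasticity = (17/92) · (92 / (17·ln(92))) = 1/ln(92) ≈ 0.2212

Interpretation: for a small percentage change in X, the percentage change in Y is approximately 0.22 times as large.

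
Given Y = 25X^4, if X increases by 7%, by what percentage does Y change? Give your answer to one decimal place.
31.1%

For Y = 25X^4:
If X → X(1 + 0.07)
Then Y → Y · (1 + 0.07)^4
     ≈ Y · 1.3108

Percentage change = ((1 + 0.07)^4 − 1) × 100% ≈ 31.1%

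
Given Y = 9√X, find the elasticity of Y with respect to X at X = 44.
Elasticity = 1/2

Elasticity = (dY/dX) · (X/Y)

dY/dX = 9/(2·√X)
At X = 44: dY/dX = 9·√11/44, Y = 18·√11

Elasticity = (9·√11/44) · (44 / (18·√11)) = 1/2

Interpretation: for a small percentage change in X, the percentage change in Y is approximately 0.50 times as large.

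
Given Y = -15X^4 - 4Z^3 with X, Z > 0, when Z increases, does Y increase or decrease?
Y decreases

Taking the partial derivative:
∂Y/∂Z = -12Z^2

∂Y/∂Z = -12Z^2 < 0 (assuming positive values)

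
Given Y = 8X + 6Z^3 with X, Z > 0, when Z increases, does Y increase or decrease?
Y increases

Taking the partial derivative:
∂Y/∂Z = 18Z^2

∂Y/∂Z = 18Z^2 > 0 (assuming positive values)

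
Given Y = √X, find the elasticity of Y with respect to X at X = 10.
Elasticity = 1/2

Elasticity = (dY/dX) · (X/Y)

dY/dX = 1/(2·√X)
At X = 10: dY/dX = √10/20, Y = √10

Elasticity = (√10/20) · (10 / (√10)) = 1/2

Interpretation: for a small percentage change in X, the percentage change in Y is approximately 0.50 times as large.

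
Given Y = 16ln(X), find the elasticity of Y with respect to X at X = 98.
Elasticity = 1/ln(98) ≈ 0.2181

Elasticity = (dY/dX) · (X/Y)

dY/dX = 16/X
At X = 98: dY/dX = 8/49, Y = 16·ln(98)

Elasticity = (8/49) · (98 / (16·ln(98))) = 1/ln(98) ≈ 0.2181

Interpretation: for a small percentage change in X, the percentage change in Y is approximately 0.22 times as large.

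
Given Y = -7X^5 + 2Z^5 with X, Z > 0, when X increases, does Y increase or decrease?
Y decreases

Taking the partial derivative:
∂Y/∂X = -35X^4

∂Y/∂X = -35X^4 < 0 (assuming positive values)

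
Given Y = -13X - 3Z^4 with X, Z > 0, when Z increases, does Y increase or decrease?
Y decreases

Taking the partial derivative:
∂Y/∂Z = -12Z^3

∂Y/∂Z = -12Z^3 < 0 (assuming positive values)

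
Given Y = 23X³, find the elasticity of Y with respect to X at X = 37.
Elasticity = 3

Elasticity = (dY/dX) · (X/Y)

dY/dX = 69·X²
At X = 37: dY/dX = 94461, Y = 1165019

Elasticity = 94461 · (37 / 1165019) = 3

Interpretation: for a small percentage change in X, the percentage change in Y is approximately 3.00 times as large.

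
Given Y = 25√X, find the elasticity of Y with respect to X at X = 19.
Elasticity = 1/2

Elasticity = (dY/dX) · (X/Y)

dY/dX = 25/(2·√X)
At X = 19: dY/dX = 25·√19/38, Y = 25·√19

Elasticity = (25·√19/38) · (19 / (25·√19)) = 1/2

Interpretation: for a small percentage change in X, the percentage change in Y is approximately 0.50 times as large.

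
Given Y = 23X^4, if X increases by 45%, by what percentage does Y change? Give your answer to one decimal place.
342.1%

For Y = 23X^4:
If X → X(1 + 0.45)
Then Y → Y · (1 + 0.45)^4
     ≈ Y · 4.4205

Percentage change = ((1 + 0.45)^4 − 1) × 100% ≈ 342.1%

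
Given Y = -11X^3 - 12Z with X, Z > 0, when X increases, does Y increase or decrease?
Y decreases

Taking the partial derivative:
∂Y/∂X = -33X^2

∂Y/∂X = -33X^2 < 0 (assuming positive values)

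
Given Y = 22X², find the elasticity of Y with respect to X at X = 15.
Elasticity = 2

Elasticity = (dY/dX) · (X/Y)

dY/dX = 44·X
At X = 15: dY/dX = 660, Y = 4950

Elasticity = 660 · (15 / 4950) = 2

Interpretation: for a small percentage change in X, the percentage change in Y is approximately 2.00 times as large.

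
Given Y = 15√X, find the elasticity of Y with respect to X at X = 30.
Elasticity = 1/2

Elasticity = (dY/dX) · (X/Y)

dY/dX = 15/(2·√X)
At X = 30: dY/dX = √30/4, Y = 15·√30

Elasticity = (√30/4) · (30 / (15·√30)) = 1/2

Interpretation: for a small percentage change in X, the percentage change in Y is approximately 0.50 times as large.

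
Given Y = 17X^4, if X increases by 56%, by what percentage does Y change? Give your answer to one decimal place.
492.2%

For Y = 17X^4:
If X → X(1 + 0.56)
Then Y → Y · (1 + 0.56)^4
     ≈ Y · 5.9224

Percentage change = ((1 + 0.56)^4 − 1) × 100% ≈ 492.2%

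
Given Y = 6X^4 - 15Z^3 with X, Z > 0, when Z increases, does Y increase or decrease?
Y decreases

Taking the partial derivative:
∂Y/∂Z = -45Z^2

∂Y/∂Z = -45Z^2 < 0 (assuming positive values)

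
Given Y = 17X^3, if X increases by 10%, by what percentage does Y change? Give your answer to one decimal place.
33.1%

For Y = 17X^3:
If X → X(1 + 0.1)
Then Y → Y · (1 + 0.1)^3
     = Y · 1.3310

Percentage change = ((1 + 0.1)^3 − 1) × 100% = 33.1%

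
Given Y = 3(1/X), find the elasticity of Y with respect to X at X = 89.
Elasticity = -1

Elasticity = (dY/dX) · (X/Y)

dY/dX = -3/X²
At X = 89: dY/dX = -3/7921, Y = 3/89

Elasticity = (-3/7921) · (89 / (3/89)) = -1

Interpretation: for a small percentage change in X, the percentage change in Y is approximately -1.00 times as large.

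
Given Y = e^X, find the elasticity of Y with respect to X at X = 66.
Elasticity = 66

Elasticity = (dY/dX) · (X/Y)

dY/dX = e^X
At X = 66: dY/dX = e^66, Y = e^66

Elasticity = (e^66) · (66 / (e^66)) = 66

Interpretation: for a small percentage change in X, the percentage change in Y is approximately 66.00 times as large.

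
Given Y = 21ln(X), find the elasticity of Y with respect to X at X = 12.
Elasticity = 1/ln(12) ≈ 0.4024

Elasticity = (dY/dX) · (X/Y)

dY/dX = 21/X
At X = 12: dY/dX = 7/4, Y = 21·ln(12)

Elasticity = (7/4) · (12 / (21·ln(12))) = 1/ln(12) ≈ 0.4024

Interpretation: for a small percentage change in X, the percentage change in Y is approximately 0.40 times as large.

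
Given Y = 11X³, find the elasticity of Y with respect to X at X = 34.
Elasticity = 3

Elasticity = (dY/dX) · (X/Y)

dY/dX = 33·X²
At X = 34: dY/dX = 38148, Y = 432344

Elasticity = 38148 · (34 / 432344) = 3

Interpretation: for a small percentage change in X, the percentage change in Y is approximately 3.00 times as large.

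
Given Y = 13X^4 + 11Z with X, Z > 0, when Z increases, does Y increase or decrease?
Y increases

Taking the partial derivative:
∂Y/∂Z = 11

∂Y/∂Z = 11 > 0 (assuming positive values)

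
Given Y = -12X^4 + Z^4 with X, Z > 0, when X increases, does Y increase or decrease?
Y decreases

Taking the partial derivative:
∂Y/∂X = -48X^3

∂Y/∂X = -48X^3 < 0 (assuming positive values)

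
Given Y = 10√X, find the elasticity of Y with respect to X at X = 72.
Elasticity = 1/2

Elasticity = (dY/dX) · (X/Y)

dY/dX = 5/√X
At X = 72: dY/dX = 5·√2/12, Y = 60·√2

Elasticity = (5·√2/12) · (72 / (60·√2)) = 1/2

Interpretation: for a small percentage change in X, the percentage change in Y is approximately 0.50 times as large.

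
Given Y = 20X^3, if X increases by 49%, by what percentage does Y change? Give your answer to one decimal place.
230.8%

For Y = 20X^3:
If X → X(1 + 0.49)
Then Y → Y · (1 + 0.49)^3
     ≈ Y · 3.3079

Percentage change = ((1 + 0.49)^3 − 1) × 100% ≈ 230.8%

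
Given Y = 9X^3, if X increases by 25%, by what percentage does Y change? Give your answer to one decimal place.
95.3%

For Y = 9X^3:
If X → X(1 + 0.25)
Then Y → Y · (1 + 0.25)^3
     ≈ Y · 1.9531

Percentage change = ((1 + 0.25)^3 − 1) × 100% ≈ 95.3%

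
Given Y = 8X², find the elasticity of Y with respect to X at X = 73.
Elasticity = 2

Elasticity = (dY/dX) · (X/Y)

dY/dX = 16·X
At X = 73: dY/dX = 1168, Y = 42632

Elasticity = 1168 · (73 / 42632) = 2

Interpretation: for a small percentage change in X, the percentage change in Y is approximately 2.00 times as large.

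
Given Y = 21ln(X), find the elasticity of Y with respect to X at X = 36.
Elasticity = 1/ln(36) ≈ 0.2791

Elasticity = (dY/dX) · (X/Y)

dY/dX = 21/X
At X = 36: dY/dX = 7/12, Y = 21·ln(36)

Elasticity = (7/12) · (36 / (21·ln(36))) = 1/ln(36) ≈ 0.2791

Interpretation: for a small percentage change in X, the percentage change in Y is approximately 0.28 times as large.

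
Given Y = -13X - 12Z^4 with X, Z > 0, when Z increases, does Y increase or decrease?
Y decreases

Taking the partial derivative:
∂Y/∂Z = -48Z^3

∂Y/∂Z = -48Z^3 < 0 (assuming positive values)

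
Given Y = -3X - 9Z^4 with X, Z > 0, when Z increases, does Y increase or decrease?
Y decreases

Taking the partial derivative:
∂Y/∂Z = -36Z^3

∂Y/∂Z = -36Z^3 < 0 (assuming positive values)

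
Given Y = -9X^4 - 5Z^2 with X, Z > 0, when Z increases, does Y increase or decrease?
Y decreases

Taking the partial derivative:
∂Y/∂Z = -10Z

∂Y/∂Z = -10Z < 0 (assuming positive values)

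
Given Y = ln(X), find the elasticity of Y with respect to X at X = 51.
Elasticity = 1/ln(51) ≈ 0.2543

Elasticity = (dY/dX) · (X/Y)

dY/dX = 1/X
At X = 51: dY/dX = 1/51, Y = ln(51)

Elasticity = (1/51) · (51 / (ln(51))) = 1/ln(51) ≈ 0.2543

Interpretation: for a small percentage change in X, the percentage change in Y is approximately 0.25 times as large.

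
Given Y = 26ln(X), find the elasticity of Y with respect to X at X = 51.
Elasticity = 1/ln(51) ≈ 0.2543

Elasticity = (dY/dX) · (X/Y)

dY/dX = 26/X
At X = 51: dY/dX = 26/51, Y = 26·ln(51)

Elasticity = (26/51) · (51 / (26·ln(51))) = 1/ln(51) ≈ 0.2543

Interpretation: for a small percentage change in X, the percentage change in Y is approximately 0.25 times as large.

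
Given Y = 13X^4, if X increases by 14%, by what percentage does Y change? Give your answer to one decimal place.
68.9%

For Y = 13X^4:
If X → X(1 + 0.14)
Then Y → Y · (1 + 0.14)^4
     ≈ Y · 1.6890

Percentage change = ((1 + 0.14)^4 − 1) × 100% ≈ 68.9%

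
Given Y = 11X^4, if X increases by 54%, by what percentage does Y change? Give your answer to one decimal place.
462.4%

For Y = 11X^4:
If X → X(1 + 0.54)
Then Y → Y · (1 + 0.54)^4
     ≈ Y · 5.6245

Percentage change = ((1 + 0.54)^4 − 1) × 100% ≈ 462.4%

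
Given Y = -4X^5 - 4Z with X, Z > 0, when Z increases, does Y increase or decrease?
Y decreases

Taking the partial derivative:
∂Y/∂Z = -4

∂Y/∂Z = -4 < 0 (assuming positive values)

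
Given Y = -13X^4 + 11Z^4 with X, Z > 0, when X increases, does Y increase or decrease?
Y decreases

Taking the partial derivative:
∂Y/∂X = -52X^3

∂Y/∂X = -52X^3 < 0 (assuming positive values)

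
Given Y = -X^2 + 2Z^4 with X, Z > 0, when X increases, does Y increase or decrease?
Y decreases

Taking the partial derivative:
∂Y/∂X = -2X

∂Y/∂X = -2X < 0 (assuming positive values)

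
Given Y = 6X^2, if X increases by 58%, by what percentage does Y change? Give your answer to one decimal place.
149.6%

For Y = 6X^2:
If X → X(1 + 0.58)
Then Y → Y · (1 + 0.58)^2
     = Y · 2.4964

Percentage change = ((1 + 0.58)^2 − 1) × 100% ≈ 149.6%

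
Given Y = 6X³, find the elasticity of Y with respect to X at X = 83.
Elasticity = 3

Elasticity = (dY/dX) · (X/Y)

dY/dX = 18·X²
At X = 83: dY/dX = 124002, Y = 3430722

Elasticity = 124002 · (83 / 3430722) = 3

Interpretation: for a small percentage change in X, the percentage change in Y is approximately 3.00 times as large.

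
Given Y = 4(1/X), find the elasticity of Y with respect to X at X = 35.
Elasticity = -1

Elasticity = (dY/dX) · (X/Y)

dY/dX = -4/X²
At X = 35: dY/dX = -4/1225, Y = 4/35

Elasticity = (-4/1225) · (35 / (4/35)) = -1

Interpretation: for a small percentage change in X, the percentage change in Y is approximately -1.00 times as large.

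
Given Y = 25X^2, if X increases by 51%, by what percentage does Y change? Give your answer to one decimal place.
128.0%

For Y = 25X^2:
If X → X(1 + 0.51)
Then Y → Y · (1 + 0.51)^2
     = Y · 2.2801

Percentage change = ((1 + 0.51)^2 − 1) × 100% ≈ 128.0%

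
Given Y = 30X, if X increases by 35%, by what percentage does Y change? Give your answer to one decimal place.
35.0%

For Y = 30X:
If X → X(1 + 0.35)
Then Y → Y · (1 + 0.35)^1
     = Y · 1.3500

Percentage change = ((1 + 0.35)^1 − 1) × 100% = 35.0%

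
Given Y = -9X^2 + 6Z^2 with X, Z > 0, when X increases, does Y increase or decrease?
Y decreases

Taking the partial derivative:
∂Y/∂X = -18X

∂Y/∂X = -18X < 0 (assuming positive values)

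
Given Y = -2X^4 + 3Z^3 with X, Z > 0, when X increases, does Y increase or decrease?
Y decreases

Taking the partial derivative:
∂Y/∂X = -8X^3

∂Y/∂X = -8X^3 < 0 (assuming positive values)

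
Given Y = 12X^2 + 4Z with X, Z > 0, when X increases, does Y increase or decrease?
Y increases

Taking the partial derivative:
∂Y/∂X = 24X

∂Y/∂X = 24X > 0 (assuming positive values)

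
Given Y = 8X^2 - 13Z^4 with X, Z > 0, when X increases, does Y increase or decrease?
Y increases

Taking the partial derivative:
∂Y/∂X = 16X

∂Y/∂X = 16X > 0 (assuming positive values)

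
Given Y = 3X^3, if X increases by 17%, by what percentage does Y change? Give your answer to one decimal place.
60.2%

For Y = 3X^3:
If X → X(1 + 0.17)
Then Y → Y · (1 + 0.17)^3
     ≈ Y · 1.6016

Percentage change = ((1 + 0.17)^3 − 1) × 100% ≈ 60.2%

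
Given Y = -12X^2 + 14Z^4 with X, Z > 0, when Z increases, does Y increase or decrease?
Y increases

Taking the partial derivative:
∂Y/∂Z = 56Z^3

∂Y/∂Z = 56Z^3 > 0 (assuming positive values)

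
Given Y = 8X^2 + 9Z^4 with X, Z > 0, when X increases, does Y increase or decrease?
Y increases

Taking the partial derivative:
∂Y/∂X = 16X

∂Y/∂X = 16X > 0 (assuming positive values)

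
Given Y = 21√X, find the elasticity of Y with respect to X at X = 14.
Elasticity = 1/2

Elasticity = (dY/dX) · (X/Y)

dY/dX = 21/(2·√X)
At X = 14: dY/dX = 3·√14/4, Y = 21·√14

Elasticity = (3·√14/4) · (14 / (21·√14)) = 1/2

Interpretation: for a small percentage change in X, the percentage change in Y is approximately 0.50 times as large.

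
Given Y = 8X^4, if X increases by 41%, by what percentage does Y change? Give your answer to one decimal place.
295.3%

For Y = 8X^4:
If X → X(1 + 0.41)
Then Y → Y · (1 + 0.41)^4
     ≈ Y · 3.9525

Percentage change = ((1 + 0.41)^4 − 1) × 100% ≈ 295.3%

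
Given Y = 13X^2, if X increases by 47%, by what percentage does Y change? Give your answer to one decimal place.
116.1%

For Y = 13X^2:
If X → X(1 + 0.47)
Then Y → Y · (1 + 0.47)^2
     = Y · 2.1609

Percentage change = ((1 + 0.47)^2 − 1) × 100% ≈ 116.1%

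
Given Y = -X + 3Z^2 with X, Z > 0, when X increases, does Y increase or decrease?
Y decreases

Taking the partial derivative:
∂Y/∂X = -1

∂Y/∂X = -1 < 0 (assuming positive values)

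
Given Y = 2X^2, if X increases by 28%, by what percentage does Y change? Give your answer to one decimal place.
63.8%

For Y = 2X^2:
If X → X(1 + 0.28)
Then Y → Y · (1 + 0.28)^2
     = Y · 1.6384

Percentage change = ((1 + 0.28)^2 − 1) × 100% ≈ 63.8%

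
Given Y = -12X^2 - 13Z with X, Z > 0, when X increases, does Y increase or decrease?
Y decreases

Taking the partial derivative:
∂Y/∂X = -24X

∂Y/∂X = -24X < 0 (assuming positive values)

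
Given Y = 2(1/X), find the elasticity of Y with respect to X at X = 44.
Elasticity = -1

Elasticity = (dY/dX) · (X/Y)

dY/dX = -2/X²
At X = 44: dY/dX = -1/968, Y = 1/22

Elasticity = (-1/968) · (44 / (1/22)) = -1

Interpretation: for a small percentage change in X, the percentage change in Y is approximately -1.00 times as large.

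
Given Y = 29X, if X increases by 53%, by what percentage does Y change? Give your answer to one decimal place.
53.0%

For Y = 29X:
If X → X(1 + 0.53)
Then Y → Y · (1 + 0.53)^1
     = Y · 1.5300

Percentage change = ((1 + 0.53)^1 − 1) × 100% = 53.0%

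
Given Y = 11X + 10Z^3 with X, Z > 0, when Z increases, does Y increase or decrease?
Y increases

Taking the partial derivative:
∂Y/∂Z = 30Z^2

∂Y/∂Z = 30Z^2 > 0 (assuming positive values)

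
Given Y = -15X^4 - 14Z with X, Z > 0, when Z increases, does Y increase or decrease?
Y decreases

Taking the partial derivative:
∂Y/∂Z = -14

∂Y/∂Z = -14 < 0 (assuming positive values)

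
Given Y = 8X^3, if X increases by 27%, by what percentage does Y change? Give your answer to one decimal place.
104.8%

For Y = 8X^3:
If X → X(1 + 0.27)
Then Y → Y · (1 + 0.27)^3
     ≈ Y · 2.0484

Percentage change = ((1 + 0.27)^3 − 1) × 100% ≈ 104.8%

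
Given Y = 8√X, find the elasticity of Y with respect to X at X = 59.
Elasticity = 1/2

Elasticity = (dY/dX) · (X/Y)

dY/dX = 4/√X
At X = 59: dY/dX = 4·√59/59, Y = 8·√59

Elasticity = (4·√59/59) · (59 / (8·√59)) = 1/2

Interpretation: for a small percentage change in X, the percentage change in Y is approximately 0.50 times as large.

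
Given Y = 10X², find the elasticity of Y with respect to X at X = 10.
Elasticity = 2

Elasticity = (dY/dX) · (X/Y)

dY/dX = 20·X
At X = 10: dY/dX = 200, Y = 1000

Elasticity = 200 · (10 / 1000) = 2

Interpretation: for a small percentage change in X, the percentage change in Y is approximately 2.00 times as large.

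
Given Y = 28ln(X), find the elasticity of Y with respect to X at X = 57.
Elasticity = 1/ln(57) ≈ 0.2473

Elasticity = (dY/dX) · (X/Y)

dY/dX = 28/X
At X = 57: dY/dX = 28/57, Y = 28·ln(57)

Elasticity = (28/57) · (57 / (28·ln(57))) = 1/ln(57) ≈ 0.2473

Interpretation: for a small percentage change in X, the percentage change in Y is approximately 0.25 times as large.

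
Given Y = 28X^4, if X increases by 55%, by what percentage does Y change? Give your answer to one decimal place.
477.2%

For Y = 28X^4:
If X → X(1 + 0.55)
Then Y → Y · (1 + 0.55)^4
     ≈ Y · 5.7720

Percentage change = ((1 + 0.55)^4 − 1) × 100% ≈ 477.2%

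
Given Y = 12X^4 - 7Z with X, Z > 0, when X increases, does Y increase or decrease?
Y increases

Taking the partial derivative:
∂Y/∂X = 48X^3

∂Y/∂X = 48X^3 > 0 (assuming positive values)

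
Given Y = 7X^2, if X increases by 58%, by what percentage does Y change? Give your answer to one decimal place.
149.6%

For Y = 7X^2:
If X → X(1 + 0.58)
Then Y → Y · (1 + 0.58)^2
     = Y · 2.4964

Percentage change = ((1 + 0.58)^2 − 1) × 100% ≈ 149.6%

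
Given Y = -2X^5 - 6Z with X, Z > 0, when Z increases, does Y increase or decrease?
Y decreases

Taking the partial derivative:
∂Y/∂Z = -6

∂Y/∂Z = -6 < 0 (assuming positive values)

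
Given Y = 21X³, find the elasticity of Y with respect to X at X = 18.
Elasticity = 3

Elasticity = (dY/dX) · (X/Y)

dY/dX = 63·X²
At X = 18: dY/dX = 20412, Y = 122472

Elasticity = 20412 · (18 / 122472) = 3

Interpretation: for a small percentage change in X, the percentage change in Y is approximately 3.00 times as large.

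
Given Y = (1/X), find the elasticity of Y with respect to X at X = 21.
Elasticity = -1

Elasticity = (dY/dX) · (X/Y)

dY/dX = -1/X²
At X = 21: dY/dX = -1/441, Y = 1/21

Elasticity = (-1/441) · (21 / (1/21)) = -1

Interpretation: for a small percentage change in X, the percentage change in Y is approximately -1.00 times as large.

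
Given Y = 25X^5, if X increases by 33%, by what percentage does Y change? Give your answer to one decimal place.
316.2%

For Y = 25X^5:
If X → X(1 + 0.33)
Then Y → Y · (1 + 0.33)^5
     ≈ Y · 4.1616

Percentage change = ((1 + 0.33)^5 − 1) × 100% ≈ 316.2%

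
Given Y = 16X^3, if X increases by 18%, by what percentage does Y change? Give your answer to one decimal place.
64.3%

For Y = 16X^3:
If X → X(1 + 0.18)
Then Y → Y · (1 + 0.18)^3
     ≈ Y · 1.6430

Percentage change = ((1 + 0.18)^3 − 1) × 100% ≈ 64.3%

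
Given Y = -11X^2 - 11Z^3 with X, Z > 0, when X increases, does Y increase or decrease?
Y decreases

Taking the partial derivative:
∂Y/∂X = -22X

∂Y/∂X = -22X < 0 (assuming positive values)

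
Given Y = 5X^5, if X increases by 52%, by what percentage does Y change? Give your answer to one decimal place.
711.4%

For Y = 5X^5:
If X → X(1 + 0.52)
Then Y → Y · (1 + 0.52)^5
     ≈ Y · 8.1137

Percentage change = ((1 + 0.52)^5 − 1) × 100% ≈ 711.4%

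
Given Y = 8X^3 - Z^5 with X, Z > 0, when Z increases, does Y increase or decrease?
Y decreases

Taking the partial derivative:
∂Y/∂Z = -5Z^4

∂Y/∂Z = -5Z^4 < 0 (assuming positive values)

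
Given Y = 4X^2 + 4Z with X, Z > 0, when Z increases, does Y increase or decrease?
Y increases

Taking the partial derivative:
∂Y/∂Z = 4

∂Y/∂Z = 4 > 0 (assuming positive values)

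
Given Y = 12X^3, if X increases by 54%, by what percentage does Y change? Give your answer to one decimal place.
265.2%

For Y = 12X^3:
If X → X(1 + 0.54)
Then Y → Y · (1 + 0.54)^3
     ≈ Y · 3.6523

Percentage change = ((1 + 0.54)^3 − 1) × 100% ≈ 265.2%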